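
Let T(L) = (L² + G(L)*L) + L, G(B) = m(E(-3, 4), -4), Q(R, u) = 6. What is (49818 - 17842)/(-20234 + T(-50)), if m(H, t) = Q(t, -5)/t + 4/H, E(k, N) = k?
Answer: -13704/7561 ≈ -1.8125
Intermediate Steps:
m(H, t) = 4/H + 6/t (m(H, t) = 6/t + 4/H = 4/H + 6/t)
G(B) = -17/6 (G(B) = 4/(-3) + 6/(-4) = 4*(-⅓) + 6*(-¼) = -4/3 - 3/2 = -17/6)
T(L) = L² - 11*L/6 (T(L) = (L² - 17*L/6) + L = L² - 11*L/6)
(49818 - 17842)/(-20234 + T(-50)) = (49818 - 17842)/(-20234 + (⅙)*(-50)*(-11 + 6*(-50))) = 31976/(-20234 + (⅙)*(-50)*(-11 - 300)) = 31976/(-20234 + (⅙)*(-50)*(-311)) = 31976/(-20234 + 7775/3) = 31976/(-52927/3) = 31976*(-3/52927) = -13704/7561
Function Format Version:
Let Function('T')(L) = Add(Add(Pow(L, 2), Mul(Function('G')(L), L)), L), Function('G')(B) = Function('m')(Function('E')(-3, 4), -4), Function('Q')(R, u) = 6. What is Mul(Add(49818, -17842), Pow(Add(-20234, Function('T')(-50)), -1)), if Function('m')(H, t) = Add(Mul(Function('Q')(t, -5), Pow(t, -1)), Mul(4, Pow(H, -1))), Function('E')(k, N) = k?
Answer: Rational(-13704, 7561) ≈ -1.8125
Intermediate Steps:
Function('m')(H, t) = Add(Mul(4, Pow(H, -1)), Mul(6, Pow(t, -1))) (Function('m')(H, t) = Add(Mul(6, Pow(t, -1)), Mul(4, Pow(H, -1))) = Add(Mul(4, Pow(H, -1)), Mul(6, Pow(t, -1))))
Function('G')(B) = Rational(-17, 6) (Function('G')(B) = Add(Mul(4, Pow(-3, -1)), Mul(6, Pow(-4, -1))) = Add(Mul(4, Rational(-1, 3)), Mul(6, Rational(-1, 4))) = Add(Rational(-4, 3), Rational(-3, 2)) = Rational(-17, 6))
Function('T')(L) = Add(Pow(L, 2), Mul(Rational(-11, 6), L)) (Function('T')(L) = Add(Add(Pow(L, 2), Mul(Rational(-17, 6), L)), L) = Add(Pow(L, 2), Mul(Rational(-11, 6), L)))
Mul(Add(49818, -17842), Pow(Add(-20234, Function('T')(-50)), -1)) = Mul(Add(49818, -17842), Pow(Add(-20234, Mul(Rational(1, 6), -50, Add(-11, Mul(6, -50)))), -1)) = Mul(31976, Pow(Add(-20234, Mul(Rational(1, 6), -50, Add(-11, -300))), -1)) = Mul(31976, Pow(Add(-20234, Mul(Rational(1, 6), -50, -311)), -1)) = Mul(31976, Pow(Add(-20234, Rational(7775, 3)), -1)) = Mul(31976, Pow(Rational(-52927, 3), -1)) = Mul(31976, Rational(-3, 52927)) = Rational(-13704, 7561)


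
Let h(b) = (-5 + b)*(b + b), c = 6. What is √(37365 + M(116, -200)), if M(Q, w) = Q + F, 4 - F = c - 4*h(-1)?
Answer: √37527 ≈ 193.72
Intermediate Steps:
h(b) = 2*b*(-5 + b) (h(b) = (-5 + b)*(2*b) = 2*b*(-5 + b))
F = 46 (F = 4 - (6 - 8*(-1)*(-5 - 1)) = 4 - (6 - 8*(-1)*(-6)) = 4 - (6 - 4*12) = 4 - (6 - 48) = 4 - 1*(-42) = 4 + 42 = 46)
M(Q, w) = 46 + Q (M(Q, w) = Q + 46 = 46 + Q)
√(37365 + M(116, -200)) = √(37365 + (46 + 116)) = √(37365 + 162) = √37527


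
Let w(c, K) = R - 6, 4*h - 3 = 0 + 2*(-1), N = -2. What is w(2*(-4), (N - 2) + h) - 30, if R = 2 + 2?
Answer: -32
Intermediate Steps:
R = 4
h = ¼ (h = ¾ + (0 + 2*(-1))/4 = ¾ + (0 - 2)/4 = ¾ + (¼)*(-2) = ¾ - ½ = ¼ ≈ 0.25000)
w(c, K) = -2 (w(c, K) = 4 - 6 = -2)
w(2*(-4), (N - 2) + h) - 30 = -2 - 30 = -32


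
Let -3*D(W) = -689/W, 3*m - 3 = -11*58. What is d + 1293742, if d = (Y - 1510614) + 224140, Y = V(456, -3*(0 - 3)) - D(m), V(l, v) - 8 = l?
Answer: 4910509/635 ≈ 7733.1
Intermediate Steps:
V(l, v) = 8 + l
m = -635/3 (m = 1 + (-11*58)/3 = 1 + (1/3)*(-638) = 1 - 638/3 = -635/3 ≈ -211.67)
D(W) = 689/(3*W) (D(W) = -(-689)/(3*W) = 689/(3*W))
Y = 295329/635 (Y = (8 + 456) - 689/(3*(-635/3)) = 464 - 689*(-3)/(3*635) = 464 - 1*(-689/635) = 464 + 689/635 = 295329/635 ≈ 465.08)
d = -816615661/635 (d = (295329/635 - 1510614) + 224140 = -958944561/635 + 224140 = -816615661/635 ≈ -1.2860e+6)
d + 1293742 = -816615661/635 + 1293742 = 4910509/635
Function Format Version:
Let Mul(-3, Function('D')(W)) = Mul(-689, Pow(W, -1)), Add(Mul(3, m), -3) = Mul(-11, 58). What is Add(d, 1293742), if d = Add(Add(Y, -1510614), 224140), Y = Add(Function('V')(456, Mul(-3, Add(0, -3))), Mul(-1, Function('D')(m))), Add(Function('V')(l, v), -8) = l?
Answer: Rational(4910509, 635) ≈ 7733.1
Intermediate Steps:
Function('V')(l, v) = Add(8, l)
m = Rational(-635, 3) (m = Add(1, Mul(Rational(1, 3), Mul(-11, 58))) = Add(1, Mul(Rational(1, 3), -638)) = Add(1, Rational(-638, 3)) = Rational(-635, 3) ≈ -211.67)
Function('D')(W) = Mul(Rational(689, 3), Pow(W, -1)) (Function('D')(W) = Mul(Rational(-1, 3), Mul(-689, Pow(W, -1))) = Mul(Rational(689, 3), Pow(W, -1)))
Y = Rational(295329, 635) (Y = Add(Add(8, 456), Mul(-1, Mul(Rational(689, 3), Pow(Rational(-635, 3), -1)))) = Add(464, Mul(-1, Mul(Rational(689, 3), Rational(-3, 635)))) = Add(464, Mul(-1, Rational(-689, 635))) = Add(464, Rational(689, 635)) = Rational(295329, 635) ≈ 465.08)
d = Rational(-816615661, 635) (d = Add(Add(Rational(295329, 635), -1510614), 224140) = Add(Rational(-958944561, 635), 224140) = Rational(-816615661, 635) ≈ -1.2860e+6)
Add(d, 1293742) = Add(Rational(-816615661, 635), 1293742) = Rational(4910509, 635)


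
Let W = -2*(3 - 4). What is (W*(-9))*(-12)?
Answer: 216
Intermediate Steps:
W = 2 (W = -2*(-1) = 2)
(W*(-9))*(-12) = (2*(-9))*(-12) = -18*(-12) = 216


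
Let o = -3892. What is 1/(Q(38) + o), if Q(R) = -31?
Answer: -1/3923 ≈ -0.00025491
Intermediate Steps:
1/(Q(38) + o) = 1/(-31 - 3892) = 1/(-3923) = -1/3923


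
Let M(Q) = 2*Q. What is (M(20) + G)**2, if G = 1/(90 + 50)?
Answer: 31371201/19600 ≈ 1600.6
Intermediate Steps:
G = 1/140 ≈ 0.0071429
(M(20) + G)**2 = (2*20 + 1/140)**2 = (40 + 1/140)**2 = (5601/140)**2 = 31371201/19600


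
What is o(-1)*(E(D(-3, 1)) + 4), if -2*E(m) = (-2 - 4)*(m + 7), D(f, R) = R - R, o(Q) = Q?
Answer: -25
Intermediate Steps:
D(f, R) = 0
E(m) = 21 + 3*m (E(m) = -(-2 - 4)*(m + 7)/2 = -(-3)*(7 + m) = -(-42 - 6*m)/2 = 21 + 3*m)
o(-1)*(E(D(-3, 1)) + 4) = -((21 + 3*0) + 4) = -((21 + 0) + 4) = -(21 + 4) = -1*25 = -25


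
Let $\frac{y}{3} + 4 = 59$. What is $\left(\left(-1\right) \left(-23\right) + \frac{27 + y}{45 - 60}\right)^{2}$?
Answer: $\frac{2601}{25} \approx 104.04$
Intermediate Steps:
$y = 165$ ($y = -12 + 3 \cdot 59 = -12 + 177 = 165$)
$\left(\left(-1\right) \left(-23\right) + \frac{27 + y}{45 - 60}\right)^{2} = \left(\left(-1\right) \left(-23\right) + \frac{27 + 165}{45 - 60}\right)^{2} = \left(23 + \frac{192}{-15}\right)^{2} = \left(23 + 192 \left(- \frac{1}{15}\right)\right)^{2} = \left(23 - \frac{64}{5}\right)^{2} = \left(\frac{51}{5}\right)^{2} = \frac{2601}{25}$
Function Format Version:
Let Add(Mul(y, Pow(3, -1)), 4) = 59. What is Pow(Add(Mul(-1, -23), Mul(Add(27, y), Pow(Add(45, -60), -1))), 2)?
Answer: Rational(2601, 25) ≈ 104.04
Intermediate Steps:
y = 165 (y = Add(-12, Mul(3, 59)) = Add(-12, 177) = 165)
Pow(Add(Mul(-1, -23), Mul(Add(27, y), Pow(Add(45, -60), -1))), 2) = Pow(Add(Mul(-1, -23), Mul(Add(27, 165), Pow(Add(45, -60), -1))), 2) = Pow(Add(23, Mul(192, Pow(-15, -1))), 2) = Pow(Add(23, Mul(192, Rational(-1, 15))), 2) = Pow(Add(23, Rational(-64, 5)), 2) = Pow(Rational(51, 5), 2) = Rational(2601, 25)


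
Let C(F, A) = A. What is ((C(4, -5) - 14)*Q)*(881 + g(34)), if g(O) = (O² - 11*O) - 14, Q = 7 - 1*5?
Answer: -62662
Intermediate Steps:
Q = 2 (Q = 7 - 5 = 2)
g(O) = -14 + O² - 11*O
((C(4, -5) - 14)*Q)*(881 + g(34)) = ((-5 - 14)*2)*(881 + (-14 + 34² - 11*34)) = (-19*2)*(881 + (-14 + 1156 - 374)) = -38*(881 + 768) = -38*1649 = -62662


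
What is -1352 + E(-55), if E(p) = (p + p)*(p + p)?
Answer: 10748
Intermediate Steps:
E(p) = 4*p² (E(p) = (2*p)*(2*p) = 4*p²)
-1352 + E(-55) = -1352 + 4*(-55)² = -1352 + 4*3025 = -1352 + 12100 = 10748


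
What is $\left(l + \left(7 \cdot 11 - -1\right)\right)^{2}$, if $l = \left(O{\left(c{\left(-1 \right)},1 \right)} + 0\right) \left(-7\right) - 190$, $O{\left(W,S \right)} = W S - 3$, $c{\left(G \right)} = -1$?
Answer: $7056$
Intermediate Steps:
$O{\left(W,S \right)} = -3 + S W$ ($O{\left(W,S \right)} = S W - 3 = -3 + S W$)
$l = -162$ ($l = \left(\left(-3 + 1 \left(-1\right)\right) + 0\right) \left(-7\right) - 190 = \left(\left(-3 - 1\right) + 0\right) \left(-7\right) - 190 = \left(-4 + 0\right) \left(-7\right) - 190 = \left(-4\right) \left(-7\right) - 190 = 28 - 190 = -162$)
$\left(l + \left(7 \cdot 11 - -1\right)\right)^{2} = \left(-162 + \left(7 \cdot 11 - -1\right)\right)^{2} = \left(-162 + \left(77 + \left(\left(-3 + 2\right) + 2\right)\right)\right)^{2} = \left(-162 + \left(77 + \left(-1 + 2\right)\right)\right)^{2} = \left(-162 + \left(77 + 1\right)\right)^{2} = \left(-162 + 78\right)^{2} = \left(-84\right)^{2} = 7056$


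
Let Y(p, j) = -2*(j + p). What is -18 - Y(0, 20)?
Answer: 22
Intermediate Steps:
Y(p, j) = -2*j - 2*p
-18 - Y(0, 20) = -18 - (-2*20 - 2*0) = -18 - (-40 + 0) = -18 - 1*(-40) = -18 + 40 = 22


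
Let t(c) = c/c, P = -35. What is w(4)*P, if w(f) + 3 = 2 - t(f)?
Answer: 70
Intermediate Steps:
t(c) = 1
w(f) = -2 (w(f) = -3 + (2 - 1*1) = -3 + (2 - 1) = -3 + 1 = -2)
w(4)*P = -2*(-35) = 70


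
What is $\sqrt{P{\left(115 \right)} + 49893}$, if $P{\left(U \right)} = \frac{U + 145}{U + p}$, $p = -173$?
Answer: $\frac{71 \sqrt{8323}}{29} \approx 223.36$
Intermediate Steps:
$P{\left(U \right)} = \frac{145 + U}{-173 + U}$ ($P{\left(U \right)} = \frac{U + 145}{U - 173} = \frac{145 + U}{-173 + U}$)
$\sqrt{P{\left(115 \right)} + 49893} = \sqrt{\frac{145 + 115}{-173 + 115} + 49893} = \sqrt{\frac{1}{-58} \cdot 260 + 49893} = \sqrt{\left(- \frac{1}{58}\right) 260 + 49893} = \sqrt{- \frac{130}{29} + 49893} = \sqrt{\frac{1446767}{29}} = \frac{71 \sqrt{8323}}{29}$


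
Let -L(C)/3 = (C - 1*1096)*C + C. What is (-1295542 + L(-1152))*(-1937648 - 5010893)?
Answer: 62961939047134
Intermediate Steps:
L(C) = -3*C - 3*C*(-1096 + C) (L(C) = -3*((C - 1*1096)*C + C) = -3*((C - 1096)*C + C) = -3*((-1096 + C)*C + C) = -3*(C*(-1096 + C) + C) = -3*(C + C*(-1096 + C)) = -3*C - 3*C*(-1096 + C))
(-1295542 + L(-1152))*(-1937648 - 5010893) = (-1295542 + 3*(-1152)*(1095 - 1*(-1152)))*(-1937648 - 5010893) = (-1295542 + 3*(-1152)*(1095 + 1152))*(-6948541) = (-1295542 + 3*(-1152)*2247)*(-6948541) = (-1295542 - 7765632)*(-6948541) = -9061174*(-6948541) = 62961939047134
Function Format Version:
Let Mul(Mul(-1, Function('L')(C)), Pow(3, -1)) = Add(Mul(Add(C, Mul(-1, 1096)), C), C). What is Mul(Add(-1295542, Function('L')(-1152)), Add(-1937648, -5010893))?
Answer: 62961939047134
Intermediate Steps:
Function('L')(C) = Add(Mul(-3, C), Mul(-3, C, Add(-1096, C))) (Function('L')(C) = Mul(-3, Add(Mul(Add(C, Mul(-1, 1096)), C), C)) = Mul(-3, Add(Mul(Add(C, -1096), C), C)) = Mul(-3, Add(Mul(Add(-1096, C), C), C)) = Mul(-3, Add(Mul(C, Add(-1096, C)), C)) = Mul(-3, Add(C, Mul(C, Add(-1096, C)))) = Add(Mul(-3, C), Mul(-3, C, Add(-1096, C))))
Mul(Add(-1295542, Function('L')(-1152)), Add(-1937648, -5010893)) = Mul(Add(-1295542, Mul(3, -1152, Add(1095, Mul(-1, -1152)))), Add(-1937648, -5010893)) = Mul(Add(-1295542, Mul(3, -1152, Add(1095, 1152))), -6948541) = Mul(Add(-1295542, Mul(3, -1152, 2247)), -6948541) = Mul(Add(-1295542, -7765632), -6948541) = Mul(-9061174, -6948541) = 62961939047134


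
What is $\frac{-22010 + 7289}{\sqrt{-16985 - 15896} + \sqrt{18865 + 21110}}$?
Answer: $- \frac{14721}{5 \sqrt{1599} + i \sqrt{32881}} \approx -40.399 + 36.639 i$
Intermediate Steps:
$\frac{-22010 + 7289}{\sqrt{-16985 - 15896} + \sqrt{18865 + 21110}} = - \frac{14721}{\sqrt{-32881} + \sqrt{39975}} = - \frac{14721}{i \sqrt{32881} + 5 \sqrt{1599}} = - \frac{14721}{5 \sqrt{1599} + i \sqrt{32881}}$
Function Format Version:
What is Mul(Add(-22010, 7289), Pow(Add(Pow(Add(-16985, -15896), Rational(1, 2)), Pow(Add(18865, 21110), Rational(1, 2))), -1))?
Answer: Mul(-14721, Pow(Add(Mul(5, Pow(1599, Rational(1, 2))), Mul(I, Pow(32881, Rational(1, 2)))), -1)) ≈ Add(-40.399, Mul(36.639, I))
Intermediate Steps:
Mul(Add(-22010, 7289), Pow(Add(Pow(Add(-16985, -15896), Rational(1, 2)), Pow(Add(18865, 21110), Rational(1, 2))), -1)) = Mul(-14721, Pow(Add(Pow(-32881, Rational(1, 2)), Pow(39975, Rational(1, 2))), -1)) = Mul(-14721, Pow(Add(Mul(I, Pow(32881, Rational(1, 2))), Mul(5, Pow(1599, Rational(1, 2)))), -1)) = Mul(-14721, Pow(Add(Mul(5, Pow(1599, Rational(1, 2))), Mul(I, Pow(32881, Rational(1, 2)))), -1))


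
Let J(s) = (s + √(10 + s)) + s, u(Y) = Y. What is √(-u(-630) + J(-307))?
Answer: √(16 + 3*I*√33) ≈ 4.445 + 1.9385*I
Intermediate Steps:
J(s) = √(10 + s) + 2*s
√(-u(-630) + J(-307)) = √(-1*(-630) + (√(10 - 307) + 2*(-307))) = √(630 + (√(-297) - 614)) = √(630 + (3*I*√33 - 614)) = √(630 + (-614 + 3*I*√33)) = √(16 + 3*I*√33)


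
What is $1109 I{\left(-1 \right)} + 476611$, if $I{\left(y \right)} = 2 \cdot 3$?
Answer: $483265$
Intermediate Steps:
$I{\left(y \right)} = 6$
$1109 I{\left(-1 \right)} + 476611 = 1109 \cdot 6 + 476611 = 6654 + 476611 = 483265$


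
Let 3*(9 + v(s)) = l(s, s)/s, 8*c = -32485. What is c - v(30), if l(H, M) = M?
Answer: -97247/24 ≈ -4052.0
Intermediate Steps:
c = -32485/8 (c = (1/8)*(-32485) = -32485/8 ≈ -4060.6)
v(s) = -26/3 (v(s) = -9 + (s/s)/3 = -9 + (1/3)*1 = -9 + 1/3 = -26/3)
c - v(30) = -32485/8 - 1*(-26/3) = -32485/8 + 26/3 = -97247/24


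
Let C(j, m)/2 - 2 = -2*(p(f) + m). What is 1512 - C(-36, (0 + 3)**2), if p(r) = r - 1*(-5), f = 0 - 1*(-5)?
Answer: 1584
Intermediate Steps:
f = 5 (f = 0 + 5 = 5)
p(r) = 5 + r (p(r) = r + 5 = 5 + r)
C(j, m) = -36 - 4*m (C(j, m) = 4 + 2*(-2*((5 + 5) + m)) = 4 + 2*(-2*(10 + m)) = 4 + 2*(-20 - 2*m) = 4 + (-40 - 4*m) = -36 - 4*m)
1512 - C(-36, (0 + 3)**2) = 1512 - (-36 - 4*(0 + 3)**2) = 1512 - (-36 - 4*3**2) = 1512 - (-36 - 4*9) = 1512 - (-36 - 36) = 1512 - 1*(-72) = 1512 + 72 = 1584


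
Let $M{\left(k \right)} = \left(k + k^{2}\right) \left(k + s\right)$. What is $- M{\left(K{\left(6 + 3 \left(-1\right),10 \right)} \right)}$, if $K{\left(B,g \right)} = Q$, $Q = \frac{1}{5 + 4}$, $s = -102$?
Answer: $\frac{9170}{729} \approx 12.579$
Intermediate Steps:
$Q = \frac{1}{9} \approx 0.11111$
$K{\left(B,g \right)} = \frac{1}{9}$
$M{\left(k \right)} = \left(-102 + k\right) \left(k + k^{2}\right)$ ($M{\left(k \right)} = \left(k + k^{2}\right) \left(k - 102\right) = \left(k + k^{2}\right) \left(-102 + k\right) = \left(-102 + k\right) \left(k + k^{2}\right)$)
$- M{\left(K{\left(6 + 3 \left(-1\right),10 \right)} \right)} = - \frac{-102 + \left(\frac{1}{9}\right)^{2} - \frac{101}{9}}{9} = - \frac{-102 + \frac{1}{81} - \frac{101}{9}}{9} = - \frac{-9170}{9 \cdot 81} = \left(-1\right) \left(- \frac{9170}{729}\right) = \frac{9170}{729}$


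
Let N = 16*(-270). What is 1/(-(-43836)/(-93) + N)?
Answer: -31/148532 ≈ -0.00020871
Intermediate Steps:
N = -4320
1/(-(-43836)/(-93) + N) = 1/(-(-43836)/(-93) - 4320) = 1/(-(-43836)*(-1)/93 - 4320) = 1/(-562*26/31 - 4320) = 1/(-14612/31 - 4320) = 1/(-148532/31) = -31/148532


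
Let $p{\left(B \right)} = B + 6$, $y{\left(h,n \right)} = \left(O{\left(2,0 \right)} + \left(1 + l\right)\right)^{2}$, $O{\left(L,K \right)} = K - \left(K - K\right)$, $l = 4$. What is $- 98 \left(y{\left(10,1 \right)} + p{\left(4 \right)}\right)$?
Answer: $-3430$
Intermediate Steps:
$O{\left(L,K \right)} = K$ ($O{\left(L,K \right)} = K - 0 = K + 0 = K$)
$y{\left(h,n \right)} = 25$ ($y{\left(h,n \right)} = \left(0 + \left(1 + 4\right)\right)^{2} = \left(0 + 5\right)^{2} = 5^{2} = 25$)
$p{\left(B \right)} = 6 + B$
$- 98 \left(y{\left(10,1 \right)} + p{\left(4 \right)}\right) = - 98 \left(25 + \left(6 + 4\right)\right) = - 98 \left(25 + 10\right) = \left(-98\right) 35 = -3430$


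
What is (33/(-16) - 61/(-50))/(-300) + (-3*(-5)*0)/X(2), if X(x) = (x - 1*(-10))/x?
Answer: 337/120000 ≈ 0.0028083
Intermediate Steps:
X(x) = (10 + x)/x (X(x) = (x + 10)/x = (10 + x)/x)
(33/(-16) - 61/(-50))/(-300) + (-3*(-5)*0)/X(2) = (33/(-16) - 61/(-50))/(-300) + (-3*(-5)*0)/(((10 + 2)/2)) = (33*(-1/16) - 61*(-1/50))*(-1/300) + (15*0)/(((½)*12)) = (-33/16 + 61/50)*(-1/300) + 0/6 = -337/400*(-1/300) + 0*(⅙) = 337/120000 + 0 = 337/120000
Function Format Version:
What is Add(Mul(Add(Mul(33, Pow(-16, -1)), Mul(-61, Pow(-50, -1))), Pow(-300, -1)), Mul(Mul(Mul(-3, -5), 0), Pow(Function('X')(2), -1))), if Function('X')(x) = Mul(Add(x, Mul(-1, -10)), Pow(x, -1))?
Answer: Rational(337, 120000) ≈ 0.0028083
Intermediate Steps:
Function('X')(x) = Mul(Pow(x, -1), Add(10, x)) (Function('X')(x) = Mul(Add(x, 10), Pow(x, -1)) = Mul(Add(10, x), Pow(x, -1)) = Mul(Pow(x, -1), Add(10, x)))
Add(Mul(Add(Mul(33, Pow(-16, -1)), Mul(-61, Pow(-50, -1))), Pow(-300, -1)), Mul(Mul(Mul(-3, -5), 0), Pow(Function('X')(2), -1))) = Add(Mul(Add(Mul(33, Pow(-16, -1)), Mul(-61, Pow(-50, -1))), Pow(-300, -1)), Mul(Mul(Mul(-3, -5), 0), Pow(Mul(Pow(2, -1), Add(10, 2)), -1))) = Add(Mul(Add(Mul(33, Rational(-1, 16)), Mul(-61, Rational(-1, 50))), Rational(-1, 300)), Mul(Mul(15, 0), Pow(Mul(Rational(1, 2), 12), -1))) = Add(Mul(Add(Rational(-33, 16), Rational(61, 50)), Rational(-1, 300)), Mul(0, Pow(6, -1))) = Add(Mul(Rational(-337, 400), Rational(-1, 300)), Mul(0, Rational(1, 6))) = Add(Rational(337, 120000), 0) = Rational(337, 120000)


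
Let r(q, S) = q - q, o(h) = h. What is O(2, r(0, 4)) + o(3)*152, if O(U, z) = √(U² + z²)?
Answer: 458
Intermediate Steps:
r(q, S) = 0
O(2, r(0, 4)) + o(3)*152 = √(2² + 0²) + 3*152 = √(4 + 0) + 456 = √4 + 456 = 2 + 456 = 458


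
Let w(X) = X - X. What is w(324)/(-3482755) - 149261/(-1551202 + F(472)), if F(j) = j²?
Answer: 21323/189774 ≈ 0.11236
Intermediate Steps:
w(X) = 0
w(324)/(-3482755) - 149261/(-1551202 + F(472)) = 0/(-3482755) - 149261/(-1551202 + 472²) = 0*(-1/3482755) - 149261/(-1551202 + 222784) = 0 - 149261/(-1328418) = 0 - 149261*(-1/1328418) = 0 + 21323/189774 = 21323/189774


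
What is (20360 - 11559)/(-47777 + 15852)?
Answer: -8801/31925 ≈ -0.27568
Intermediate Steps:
(20360 - 11559)/(-47777 + 15852) = 8801/(-31925) = 8801*(-1/31925) = -8801/31925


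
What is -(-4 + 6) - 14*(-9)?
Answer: 124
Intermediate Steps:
-(-4 + 6) - 14*(-9) = -1*2 + 126 = -2 + 126 = 124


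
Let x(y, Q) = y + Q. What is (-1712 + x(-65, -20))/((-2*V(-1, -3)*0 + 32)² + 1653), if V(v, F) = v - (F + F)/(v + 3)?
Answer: -1797/2677 ≈ -0.67127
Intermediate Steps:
V(v, F) = v - 2*F/(3 + v)
x(y, Q) = Q + y
(-1712 + x(-65, -20))/((-2*V(-1, -3)*0 + 32)² + 1653) = (-1712 + (-20 - 65))/((-2*((-1)² - 2*(-3) + 3*(-1))/(3 - 1)*0 + 32)² + 1653) = (-1712 - 85)/((-2*(1 + 6 - 3)/2*0 + 32)² + 1653) = -1797/((-4*0 + 32)² + 1653) = -1797/((0 + 32)² + 1653) = -1797/(32² + 1653) = -1797/(1024 + 1653) = -1797/2677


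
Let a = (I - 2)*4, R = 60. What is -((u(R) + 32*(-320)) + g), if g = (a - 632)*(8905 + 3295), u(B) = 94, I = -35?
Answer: 9526146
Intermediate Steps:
a = -148 (a = (-35 - 2)*4 = -37*4 = -148)
g = -9516000 (g = (-148 - 632)*(8905 + 3295) = -780*12200 = -9516000)
-((u(R) + 32*(-320)) + g) = -((94 + 32*(-320)) - 9516000) = -((94 - 10240) - 9516000) = -(-10146 - 9516000) = -1*(-9526146) = 9526146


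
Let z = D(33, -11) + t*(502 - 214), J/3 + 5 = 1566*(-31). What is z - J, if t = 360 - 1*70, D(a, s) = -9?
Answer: 229164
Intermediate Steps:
J = -145653 (J = -15 + 3*(1566*(-31)) = -15 + 3*(-48546) = -15 - 145638 = -145653)
t = 290 (t = 360 - 70 = 290)
z = 83511 (z = -9 + 290*(502 - 214) = -9 + 290*288 = -9 + 83520 = 83511)
z - J = 83511 - 1*(-145653) = 83511 + 145653 = 229164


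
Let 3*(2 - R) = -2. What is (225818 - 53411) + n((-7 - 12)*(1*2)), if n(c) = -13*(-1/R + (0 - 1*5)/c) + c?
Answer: 26200569/152 ≈ 1.7237e+5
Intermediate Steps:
R = 8/3 (R = 2 - 1/3*(-2) = 2 + 2/3 = 8/3 ≈ 2.6667)
n(c) = 39/8 + c + 65/c (n(c) = -13*(-1/8/3 + (0 - 1*5)/c) + c = -13*(-1*3/8 + (0 - 5)/c) + c = -13*(-3/8 - 5/c) + c = (39/8 + 65/c) + c = 39/8 + c + 65/c)
(225818 - 53411) + n((-7 - 12)*(1*2)) = (225818 - 53411) + (39/8 + (-7 - 12)*(1*2) + 65/(((-7 - 12)*(1*2)))) = 172407 + (39/8 - 19*2 + 65/((-19*2))) = 172407 + (39/8 - 38 + 65/(-38)) = 172407 + (39/8 - 38 + 65*(-1/38)) = 172407 + (39/8 - 38 - 65/38) = 172407 - 5295/152 = 26200569/152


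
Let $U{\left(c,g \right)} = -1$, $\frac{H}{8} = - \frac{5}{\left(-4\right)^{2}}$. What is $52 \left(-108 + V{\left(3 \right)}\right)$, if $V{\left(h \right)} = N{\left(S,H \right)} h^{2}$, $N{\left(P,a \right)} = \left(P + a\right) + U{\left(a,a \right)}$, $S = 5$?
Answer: $-4914$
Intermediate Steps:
$H = - \frac{5}{2}$ ($H = 8 \left(- \frac{5}{\left(-4\right)^{2}}\right) = 8 \left(- \frac{5}{16}\right) = - \frac{5}{2} \approx -2.5$)
$N{\left(P,a \right)} = -1 + P + a$ ($N{\left(P,a \right)} = \left(P + a\right) - 1 = -1 + P + a$)
$V{\left(h \right)} = \frac{3 h^{2}}{2}$ ($V{\left(h \right)} = \left(-1 + 5 - \frac{5}{2}\right) h^{2} = \frac{3 h^{2}}{2}$)
$52 \left(-108 + V{\left(3 \right)}\right) = 52 \left(-108 + \frac{3 \cdot 3^{2}}{2}\right) = 52 \left(-108 + \frac{3}{2} \cdot 9\right) = 52 \left(-108 + \frac{27}{2}\right) = 52 \left(- \frac{189}{2}\right) = -4914$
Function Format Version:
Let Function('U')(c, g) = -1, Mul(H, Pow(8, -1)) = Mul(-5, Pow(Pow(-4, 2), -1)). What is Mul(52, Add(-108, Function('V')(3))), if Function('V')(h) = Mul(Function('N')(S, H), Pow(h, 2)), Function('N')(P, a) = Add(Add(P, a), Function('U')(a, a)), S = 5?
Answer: -4914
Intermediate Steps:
H = Rational(-5, 2) (H = Mul(8, Mul(-5, Pow(Pow(-4, 2), -1))) = Mul(8, Mul(-5, Pow(16, -1))) = Mul(8, Mul(-5, Rational(1, 16))) = Mul(8, Rational(-5, 16)) = Rational(-5, 2) ≈ -2.5000)
Function('N')(P, a) = Add(-1, P, a) (Function('N')(P, a) = Add(Add(P, a), -1) = Add(-1, P, a))
Function('V')(h) = Mul(Rational(3, 2), Pow(h, 2)) (Function('V')(h) = Mul(Add(-1, 5, Rational(-5, 2)), Pow(h, 2)) = Mul(Rational(3, 2), Pow(h, 2)))
Mul(52, Add(-108, Function('V')(3))) = Mul(52, Add(-108, Mul(Rational(3, 2), Pow(3, 2)))) = Mul(52, Add(-108, Mul(Rational(3, 2), 9))) = Mul(52, Add(-108, Rational(27, 2))) = Mul(52, Rational(-189, 2)) = -4914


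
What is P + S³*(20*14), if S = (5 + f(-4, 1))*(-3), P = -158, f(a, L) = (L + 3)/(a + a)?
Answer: -689063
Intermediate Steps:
f(a, L) = (3 + L)/(2*a) (f(a, L) = (3 + L)/((2*a)) = (3 + L)*(1/(2*a)) = (3 + L)/(2*a))
S = -27/2 (S = (5 + (½)*(3 + 1)/(-4))*(-3) = (5 + (½)*(-¼)*4)*(-3) = (5 - ½)*(-3) = (9/2)*(-3) = -27/2 ≈ -13.500)
P + S³*(20*14) = -158 + (-27/2)³*(20*14) = -158 - 19683/8*280 = -158 - 688905 = -689063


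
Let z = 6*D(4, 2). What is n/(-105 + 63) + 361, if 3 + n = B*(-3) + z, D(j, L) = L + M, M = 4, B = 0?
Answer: 5043/14 ≈ 360.21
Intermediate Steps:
D(j, L) = 4 + L (D(j, L) = L + 4 = 4 + L)
z = 36 (z = 6*(4 + 2) = 6*6 = 36)
n = 33 (n = -3 + (0*(-3) + 36) = -3 + (0 + 36) = -3 + 36 = 33)
n/(-105 + 63) + 361 = 33/(-105 + 63) + 361 = 33/(-42) + 361 = -1/42*33 + 361 = -11/14 + 361 = 5043/14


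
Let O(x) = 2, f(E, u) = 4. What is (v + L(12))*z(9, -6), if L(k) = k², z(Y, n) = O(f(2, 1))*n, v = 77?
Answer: -2652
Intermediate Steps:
z(Y, n) = 2*n
(v + L(12))*z(9, -6) = (77 + 12²)*(2*(-6)) = (77 + 144)*(-12) = 221*(-12) = -2652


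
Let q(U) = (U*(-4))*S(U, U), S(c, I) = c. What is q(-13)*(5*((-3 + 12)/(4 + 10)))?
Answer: -15210/7 ≈ -2172.9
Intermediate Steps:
q(U) = -4*U² (q(U) = (U*(-4))*U = (-4*U)*U = -4*U²)
q(-13)*(5*((-3 + 12)/(4 + 10))) = (-4*(-13)²)*(5*((-3 + 12)/(4 + 10))) = (-4*169)*(5*(9/14)) = -3380*9*(1/14) = -3380*9/14 = -676*45/14 = -15210/7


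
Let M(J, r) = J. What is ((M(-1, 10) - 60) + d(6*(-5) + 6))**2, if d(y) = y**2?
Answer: 265225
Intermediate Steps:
((M(-1, 10) - 60) + d(6*(-5) + 6))**2 = ((-1 - 60) + (6*(-5) + 6)**2)**2 = (-61 + (-30 + 6)**2)**2 = (-61 + (-24)**2)**2 = (-61 + 576)**2 = 515**2 = 265225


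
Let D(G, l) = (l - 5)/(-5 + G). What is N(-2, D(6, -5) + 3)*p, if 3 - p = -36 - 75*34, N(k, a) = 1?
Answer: 2589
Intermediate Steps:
D(G, l) = (-5 + l)/(-5 + G)
p = 2589 (p = 3 - (-36 - 75*34) = 3 - (-36 - 2550) = 3 - 1*(-2586) = 3 + 2586 = 2589)
N(-2, D(6, -5) + 3)*p = 1*2589 = 2589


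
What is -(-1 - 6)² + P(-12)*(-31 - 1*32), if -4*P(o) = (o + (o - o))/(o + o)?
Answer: -329/8 ≈ -41.125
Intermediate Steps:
P(o) = -⅛ (P(o) = -(o + (o - o))/(4*(o + o)) = -(o + 0)/(4*(2*o)) = -o*1/(2*o)/4 = -¼*½ = -⅛)
-(-1 - 6)² + P(-12)*(-31 - 1*32) = -(-1 - 6)² - (-31 - 1*32)/8 = -1*(-7)² - (-31 - 32)/8 = -1*49 - ⅛*(-63) = -49 + 63/8 = -329/8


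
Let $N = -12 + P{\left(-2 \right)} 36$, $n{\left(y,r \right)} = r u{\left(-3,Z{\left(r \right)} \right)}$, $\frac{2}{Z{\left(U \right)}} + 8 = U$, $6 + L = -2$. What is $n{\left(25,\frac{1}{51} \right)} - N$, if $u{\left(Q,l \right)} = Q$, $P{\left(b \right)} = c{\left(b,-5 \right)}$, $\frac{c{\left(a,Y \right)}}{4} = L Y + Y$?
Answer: $- \frac{85477}{17} \approx -5028.1$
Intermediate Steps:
$L = -8$ ($L = -6 - 2 = -8$)
$c{\left(a,Y \right)} = - 28 Y$ ($c{\left(a,Y \right)} = 4 \left(- 8 Y + Y\right) = 4 \left(- 7 Y\right) = - 28 Y$)
$P{\left(b \right)} = 140$ ($P{\left(b \right)} = \left(-28\right) \left(-5\right) = 140$)
$Z{\left(U \right)} = \frac{2}{-8 + U}$
$n{\left(y,r \right)} = - 3 r$ ($n{\left(y,r \right)} = r \left(-3\right) = - 3 r$)
$N = 5028$ ($N = -12 + 140 \cdot 36 = -12 + 5040 = 5028$)
$n{\left(25,\frac{1}{51} \right)} - N = - \frac{3}{51} - 5028 = \left(-3\right) \frac{1}{51} - 5028 = - \frac{1}{17} - 5028 = - \frac{85477}{17}$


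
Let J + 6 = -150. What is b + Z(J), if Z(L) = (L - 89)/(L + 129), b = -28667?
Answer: -773764/27 ≈ -28658.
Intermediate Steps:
J = -156 (J = -6 - 150 = -156)
Z(L) = (-89 + L)/(129 + L)
b + Z(J) = -28667 + (-89 - 156)/(129 - 156) = -28667 - 245/(-27) = -28667 - 1/27*(-245) = -28667 + 245/27 = -773764/27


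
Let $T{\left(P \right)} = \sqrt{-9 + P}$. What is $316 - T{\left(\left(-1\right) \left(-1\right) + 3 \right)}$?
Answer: $316 - i \sqrt{5} \approx 316.0 - 2.2361 i$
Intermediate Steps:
$316 - T{\left(\left(-1\right) \left(-1\right) + 3 \right)} = 316 - \sqrt{-9 + \left(\left(-1\right) \left(-1\right) + 3\right)} = 316 - \sqrt{-9 + \left(1 + 3\right)} = 316 - \sqrt{-9 + 4} = 316 - \sqrt{-5} = 316 - i \sqrt{5}$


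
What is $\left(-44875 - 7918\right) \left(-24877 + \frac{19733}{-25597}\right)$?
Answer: $\frac{2586029782422}{1969} \approx 1.3134 \cdot 10^{9}$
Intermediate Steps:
$\left(-44875 - 7918\right) \left(-24877 + \frac{19733}{-25597}\right) = - 52793 \left(-24877 + 19733 \left(- \frac{1}{25597}\right)\right) = - 52793 \left(-24877 - \frac{19733}{25597}\right) = \left(-52793\right) \left(- \frac{636796302}{25597}\right) = \frac{2586029782422}{1969}$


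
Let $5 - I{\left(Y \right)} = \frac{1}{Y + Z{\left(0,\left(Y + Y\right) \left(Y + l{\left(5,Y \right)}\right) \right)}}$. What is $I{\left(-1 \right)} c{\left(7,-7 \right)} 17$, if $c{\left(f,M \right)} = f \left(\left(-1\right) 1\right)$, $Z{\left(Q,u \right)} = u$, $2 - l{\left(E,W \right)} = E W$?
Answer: $- \frac{7854}{13} \approx -604.15$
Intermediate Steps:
$l{\left(E,W \right)} = 2 - E W$
$I{\left(Y \right)} = 5 - \frac{1}{Y + 2 Y \left(2 - 4 Y\right)}$ ($I{\left(Y \right)} = 5 - \frac{1}{Y + \left(Y + Y\right) \left(Y + \left(2 - 5 Y\right)\right)} = 5 - \frac{1}{Y + 2 Y \left(Y - \left(-2 + 5 Y\right)\right)} = 5 - \frac{1}{Y + 2 Y \left(2 - 4 Y\right)}$)
$c{\left(f,M \right)} = - f$ ($c{\left(f,M \right)} = f \left(-1\right) = - f$)
$I{\left(-1 \right)} c{\left(7,-7 \right)} 17 = \frac{1 - -25 + 40 \left(-1\right)^{2}}{\left(-1\right) \left(-5 + 8 \left(-1\right)\right)} \left(\left(-1\right) 7\right) 17 = - \frac{1 + 25 + 40 \cdot 1}{-5 - 8} \left(-7\right) 17 = - \frac{1 + 25 + 40}{-13} \left(-7\right) 17 = \left(-1\right) \left(- \frac{1}{13}\right) 66 \left(-7\right) 17 = \frac{66}{13} \left(-7\right) 17 = \left(- \frac{462}{13}\right) 17 = - \frac{7854}{13}$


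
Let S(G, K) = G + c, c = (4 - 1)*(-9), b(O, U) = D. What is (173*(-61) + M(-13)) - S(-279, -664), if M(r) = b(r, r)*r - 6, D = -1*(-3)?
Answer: -10292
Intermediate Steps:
D = 3
b(O, U) = 3
c = -27 (c = 3*(-9) = -27)
M(r) = -6 + 3*r (M(r) = 3*r - 6 = -6 + 3*r)
S(G, K) = -27 + G (S(G, K) = G - 27 = -27 + G)
(173*(-61) + M(-13)) - S(-279, -664) = (173*(-61) + (-6 + 3*(-13))) - (-27 - 279) = (-10553 + (-6 - 39)) - 1*(-306) = (-10553 - 45) + 306 = -10598 + 306 = -10292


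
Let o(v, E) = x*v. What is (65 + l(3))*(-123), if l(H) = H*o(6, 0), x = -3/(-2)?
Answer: -11316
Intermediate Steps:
x = 3/2 (x = -3*(-1/2) = 3/2 ≈ 1.5000)
o(v, E) = 3*v/2
l(H) = 9*H (l(H) = H*((3/2)*6) = H*9 = 9*H)
(65 + l(3))*(-123) = (65 + 9*3)*(-123) = (65 + 27)*(-123) = 92*(-123) = -11316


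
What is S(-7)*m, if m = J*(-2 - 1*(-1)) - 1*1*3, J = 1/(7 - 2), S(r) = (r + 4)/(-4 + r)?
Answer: -48/55 ≈ -0.87273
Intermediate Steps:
S(r) = (4 + r)/(-4 + r)
J = 1/5 ≈ 0.20000
m = -16/5 (m = (-2 - 1*(-1))/5 - 1*1*3 = (-2 + 1)/5 - 1*3 = (1/5)*(-1) - 3 = -1/5 - 3 = -16/5 ≈ -3.2000)
S(-7)*m = ((4 - 7)/(-4 - 7))*(-16/5) = (-3/(-11))*(-16/5) = -1/11*(-3)*(-16/5) = (3/11)*(-16/5) = -48/55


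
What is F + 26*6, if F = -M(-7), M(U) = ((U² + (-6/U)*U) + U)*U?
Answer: 408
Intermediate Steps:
M(U) = U*(-6 + U + U²) (M(U) = ((U² - 6) + U)*U = ((-6 + U²) + U)*U = (-6 + U + U²)*U = U*(-6 + U + U²))
F = 252 (F = -(-7)*(-6 - 7 + (-7)²) = -(-7)*(-6 - 7 + 49) = -(-7)*36 = -1*(-252) = 252)
F + 26*6 = 252 + 26*6 = 252 + 156 = 408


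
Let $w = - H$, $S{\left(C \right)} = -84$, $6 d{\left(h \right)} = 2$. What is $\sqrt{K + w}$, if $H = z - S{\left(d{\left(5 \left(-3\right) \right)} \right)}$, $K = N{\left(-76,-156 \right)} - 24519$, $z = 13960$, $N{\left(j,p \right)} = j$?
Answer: $i \sqrt{38639} \approx 196.57 i$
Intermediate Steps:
$d{\left(h \right)} = \frac{1}{3}$ ($d{\left(h \right)} = \frac{1}{6} \cdot 2 = \frac{1}{3}$)
$K = -24595$ ($K = -76 - 24519 = -24595$)
$H = 14044$ ($H = 13960 - -84 = 13960 + 84 = 14044$)
$w = -14044$ ($w = \left(-1\right) 14044 = -14044$)
$\sqrt{K + w} = \sqrt{-24595 - 14044} = \sqrt{-38639} = i \sqrt{38639}$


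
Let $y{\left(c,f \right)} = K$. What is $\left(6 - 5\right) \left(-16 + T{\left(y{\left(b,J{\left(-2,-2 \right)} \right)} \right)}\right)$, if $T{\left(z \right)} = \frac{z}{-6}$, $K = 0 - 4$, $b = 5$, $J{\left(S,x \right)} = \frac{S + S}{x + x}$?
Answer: $- \frac{46}{3} \approx -15.333$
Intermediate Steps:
$J{\left(S,x \right)} = \frac{S}{x}$ ($J{\left(S,x \right)} = \frac{2 S}{2 x} = 2 S \frac{1}{2 x} = \frac{S}{x}$)
$K = -4$ ($K = 0 - 4 = -4$)
$y{\left(c,f \right)} = -4$
$T{\left(z \right)} = - \frac{z}{6}$ ($T{\left(z \right)} = z \left(- \frac{1}{6}\right) = - \frac{z}{6}$)
$\left(6 - 5\right) \left(-16 + T{\left(y{\left(b,J{\left(-2,-2 \right)} \right)} \right)}\right) = \left(6 - 5\right) \left(-16 - - \frac{2}{3}\right) = \left(6 - 5\right) \left(-16 + \frac{2}{3}\right) = 1 \left(- \frac{46}{3}\right) = - \frac{46}{3}$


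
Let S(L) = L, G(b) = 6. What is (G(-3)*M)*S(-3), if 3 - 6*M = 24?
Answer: 63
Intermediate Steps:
M = -7/2 (M = ½ - ⅙*24 = ½ - 4 = -7/2 ≈ -3.5000)
(G(-3)*M)*S(-3) = (6*(-7/2))*(-3) = -21*(-3) = 63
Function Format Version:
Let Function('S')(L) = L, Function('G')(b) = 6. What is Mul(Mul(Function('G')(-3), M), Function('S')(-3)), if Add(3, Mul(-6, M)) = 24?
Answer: 63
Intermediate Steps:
M = Rational(-7, 2) (M = Add(Rational(1, 2), Mul(Rational(-1, 6), 24)) = Add(Rational(1, 2), -4) = Rational(-7, 2) ≈ -3.5000)
Mul(Mul(Function('G')(-3), M), Function('S')(-3)) = Mul(Mul(6, Rational(-7, 2)), -3) = Mul(-21, -3) = 63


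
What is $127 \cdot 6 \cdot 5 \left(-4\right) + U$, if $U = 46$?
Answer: $-15194$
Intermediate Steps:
$127 \cdot 6 \cdot 5 \left(-4\right) + U = 127 \cdot 6 \cdot 5 \left(-4\right) + 46 = 127 \cdot 30 \left(-4\right) + 46 = 127 \left(-120\right) + 46 = -15240 + 46 = -15194$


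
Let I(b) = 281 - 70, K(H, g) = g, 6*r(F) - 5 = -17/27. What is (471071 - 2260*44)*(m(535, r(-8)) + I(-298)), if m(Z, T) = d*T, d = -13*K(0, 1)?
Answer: 2022168148/27 ≈ 7.4895e+7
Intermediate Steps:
r(F) = 59/81 (r(F) = 5/6 + (-17/27)/6 = 5/6 + (-17*1/27)/6 = 5/6 + (1/6)*(-17/27) = 5/6 - 17/162 = 59/81)
d = -13 (d = -13*1 = -13)
m(Z, T) = -13*T
I(b) = 211
(471071 - 2260*44)*(m(535, r(-8)) + I(-298)) = (471071 - 2260*44)*(-13*59/81 + 211) = (471071 - 99440)*(-767/81 + 211) = 371631*(16324/81) = 2022168148/27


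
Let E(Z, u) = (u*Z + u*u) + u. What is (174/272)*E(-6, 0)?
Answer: 0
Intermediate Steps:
E(Z, u) = u + u² + Z*u (E(Z, u) = (Z*u + u²) + u = (u² + Z*u) + u = u + u² + Z*u)
(174/272)*E(-6, 0) = (174/272)*(0*(1 - 6 + 0)) = (174*(1/272))*(0*(-5)) = (87/136)*0 = 0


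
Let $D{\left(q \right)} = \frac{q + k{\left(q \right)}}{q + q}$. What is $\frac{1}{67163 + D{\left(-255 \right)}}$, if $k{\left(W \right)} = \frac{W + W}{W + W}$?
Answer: $\frac{255}{17126692} \approx 1.4889 \cdot 10^{-5}$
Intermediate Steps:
$k{\left(W \right)} = 1$ ($k{\left(W \right)} = \frac{2 W}{2 W} = 2 W \frac{1}{2 W} = 1$)
$D{\left(q \right)} = \frac{1 + q}{2 q}$ ($D{\left(q \right)} = \frac{q + 1}{q + q} = \frac{1 + q}{2 q}$)
$\frac{1}{67163 + D{\left(-255 \right)}} = \frac{1}{67163 + \frac{1 - 255}{2 \left(-255\right)}} = \frac{1}{67163 + \frac{1}{2} \left(- \frac{1}{255}\right) \left(-254\right)} = \frac{1}{67163 + \frac{127}{255}} = \frac{1}{\frac{17126692}{255}} = \frac{255}{17126692}$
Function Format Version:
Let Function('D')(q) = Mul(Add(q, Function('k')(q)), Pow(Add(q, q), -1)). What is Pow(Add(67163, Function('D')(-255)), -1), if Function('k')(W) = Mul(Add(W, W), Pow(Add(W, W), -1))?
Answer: Rational(255, 17126692) ≈ 1.4889e-5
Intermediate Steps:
Function('k')(W) = 1 (Function('k')(W) = Mul(Mul(2, W), Pow(Mul(2, W), -1)) = Mul(Mul(2, W), Mul(Rational(1, 2), Pow(W, -1))) = 1)
Function('D')(q) = Mul(Rational(1, 2), Pow(q, -1), Add(1, q)) (Function('D')(q) = Mul(Add(q, 1), Pow(Add(q, q), -1)) = Mul(Add(1, q), Pow(Mul(2, q), -1)) = Mul(Add(1, q), Mul(Rational(1, 2), Pow(q, -1))) = Mul(Rational(1, 2), Pow(q, -1), Add(1, q)))
Pow(Add(67163, Function('D')(-255)), -1) = Pow(Add(67163, Mul(Rational(1, 2), Pow(-255, -1), Add(1, -255))), -1) = Pow(Add(67163, Mul(Rational(1, 2), Rational(-1, 255), -254)), -1) = Pow(Add(67163, Rational(127, 255)), -1) = Pow(Rational(17126692, 255), -1) = Rational(255, 17126692)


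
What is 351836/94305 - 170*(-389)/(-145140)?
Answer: 498100971/152082530 ≈ 3.2752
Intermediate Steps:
351836/94305 - 170*(-389)/(-145140) = 351836*(1/94305) + 66130*(-1/145140) = 351836/94305 - 6613/14514 = 498100971/152082530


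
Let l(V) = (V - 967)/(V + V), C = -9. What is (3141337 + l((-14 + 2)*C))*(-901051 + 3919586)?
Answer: 2048160314238155/216 ≈ 9.4822e+12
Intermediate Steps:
l(V) = (-967 + V)/(2*V) (l(V) = (-967 + V)/((2*V)) = (-967 + V)*(1/(2*V)) = (-967 + V)/(2*V))
(3141337 + l((-14 + 2)*C))*(-901051 + 3919586) = (3141337 + (-967 + (-14 + 2)*(-9))/(2*(((-14 + 2)*(-9)))))*(-901051 + 3919586) = (3141337 + (-967 - 12*(-9))/(2*((-12*(-9)))))*3018535 = (3141337 + (½)*(-967 + 108)/108)*3018535 = (3141337 + (½)*(1/108)*(-859))*3018535 = (3141337 - 859/216)*3018535 = (678527933/216)*3018535 = 2048160314238155/216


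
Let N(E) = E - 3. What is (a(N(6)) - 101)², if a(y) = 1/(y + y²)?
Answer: 1466521/144 ≈ 10184.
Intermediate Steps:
N(E) = -3 + E
(a(N(6)) - 101)² = (1/((-3 + 6)*(1 + (-3 + 6))) - 101)² = (1/(3*(1 + 3)) - 101)² = ((⅓)/4 - 101)² = ((⅓)*(¼) - 101)² = (1/12 - 101)² = (-1211/12)² = 1466521/144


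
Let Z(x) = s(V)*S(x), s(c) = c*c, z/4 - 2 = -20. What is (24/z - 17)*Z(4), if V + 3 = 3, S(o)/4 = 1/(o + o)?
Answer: 0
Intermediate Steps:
S(o) = 2/o (S(o) = 4/(o + o) = 4/((2*o)) = 4*(1/(2*o)) = 2/o)
z = -72 (z = 8 + 4*(-20) = 8 - 80 = -72)
V = 0 (V = -3 + 3 = 0)
s(c) = c²
Z(x) = 0 (Z(x) = 0²*(2/x) = 0*(2/x) = 0)
(24/z - 17)*Z(4) = (24/(-72) - 17)*0 = (24*(-1/72) - 17)*0 = (-⅓ - 17)*0 = -52/3*0 = 0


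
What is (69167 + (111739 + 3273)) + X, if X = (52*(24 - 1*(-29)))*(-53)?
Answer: 38111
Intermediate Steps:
X = -146068 (X = (52*(24 + 29))*(-53) = (52*53)*(-53) = 2756*(-53) = -146068)
(69167 + (111739 + 3273)) + X = (69167 + (111739 + 3273)) - 146068 = (69167 + 115012) - 146068 = 184179 - 146068 = 38111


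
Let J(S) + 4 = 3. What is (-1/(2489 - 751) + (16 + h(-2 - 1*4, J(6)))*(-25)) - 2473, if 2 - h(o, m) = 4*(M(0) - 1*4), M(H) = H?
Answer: -5775375/1738 ≈ -3323.0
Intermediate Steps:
J(S) = -1 (J(S) = -4 + 3 = -1)
h(o, m) = 18 (h(o, m) = 2 - 4*(0 - 1*4) = 2 - 4*(0 - 4) = 2 - 4*(-4) = 2 - 1*(-16) = 2 + 16 = 18)
(-1/(2489 - 751) + (16 + h(-2 - 1*4, J(6)))*(-25)) - 2473 = (-1/(2489 - 751) + (16 + 18)*(-25)) - 2473 = (-1/1738 + 34*(-25)) - 2473 = (-1*1/1738 - 850) - 2473 = (-1/1738 - 850) - 2473 = -1477301/1738 - 2473 = -5775375/1738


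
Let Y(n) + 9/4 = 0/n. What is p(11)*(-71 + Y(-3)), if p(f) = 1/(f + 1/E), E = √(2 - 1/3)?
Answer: -16115/2408 + 293*√15/2408 ≈ -6.2210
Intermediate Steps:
Y(n) = -9/4 (Y(n) = -9/4 + 0/n = -9/4 + 0 = -9/4)
E = √15/3 (E = √(2 - 1*⅓) = √(2 - ⅓) = √(5/3) = √15/3 ≈ 1.2910)
p(f) = 1/(f + √15/5) (p(f) = 1/(f + 1/(√15/3)) = 1/(f + √15/5))
p(11)*(-71 + Y(-3)) = (√15/(3 + 11*√15))*(-71 - 9/4) = (√15/(3 + 11*√15))*(-293/4) = -293*√15/(4*(3 + 11*√15))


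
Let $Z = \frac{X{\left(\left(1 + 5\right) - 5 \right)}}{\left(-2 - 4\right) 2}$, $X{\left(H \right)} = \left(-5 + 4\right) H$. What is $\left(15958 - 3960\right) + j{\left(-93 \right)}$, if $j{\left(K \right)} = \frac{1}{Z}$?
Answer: $12010$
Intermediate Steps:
$X{\left(H \right)} = - H$
$Z = \frac{1}{12}$ ($Z = \frac{\left(-1\right) \left(\left(1 + 5\right) - 5\right)}{\left(-2 - 4\right) 2} = \frac{\left(-1\right) \left(6 - 5\right)}{\left(-6\right) 2} = \frac{\left(-1\right) 1}{-12} = \left(-1\right) \left(- \frac{1}{12}\right) = \frac{1}{12} \approx 0.083333$)
$j{\left(K \right)} = 12$ ($j{\left(K \right)} = \frac{1}{\frac{1}{12}} = 12$)
$\left(15958 - 3960\right) + j{\left(-93 \right)} = \left(15958 - 3960\right) + 12 = 11998 + 12 = 12010$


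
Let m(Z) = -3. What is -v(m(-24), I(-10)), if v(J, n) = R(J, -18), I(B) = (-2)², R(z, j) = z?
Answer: 3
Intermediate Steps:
I(B) = 4
v(J, n) = J
-v(m(-24), I(-10)) = -1*(-3) = 3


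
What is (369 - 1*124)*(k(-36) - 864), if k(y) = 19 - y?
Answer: -198205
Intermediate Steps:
(369 - 1*124)*(k(-36) - 864) = (369 - 1*124)*((19 - 1*(-36)) - 864) = (369 - 124)*((19 + 36) - 864) = 245*(55 - 864) = 245*(-809) = -198205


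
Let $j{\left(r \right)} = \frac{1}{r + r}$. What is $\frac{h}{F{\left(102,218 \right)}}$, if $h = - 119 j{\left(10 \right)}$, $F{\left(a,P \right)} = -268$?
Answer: $\frac{119}{5360} \approx 0.022201$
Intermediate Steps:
$j{\left(r \right)} = \frac{1}{2 r}$
$h = - \frac{119}{20}$ ($h = - 119 \frac{1}{2 \cdot 10} = - 119 \cdot \frac{1}{2} \cdot \frac{1}{10} = \left(-119\right) \frac{1}{20} = - \frac{119}{20} \approx -5.95$)
$\frac{h}{F{\left(102,218 \right)}} = - \frac{119}{20 \left(-268\right)} = \left(- \frac{119}{20}\right) \left(- \frac{1}{268}\right) = \frac{119}{5360}$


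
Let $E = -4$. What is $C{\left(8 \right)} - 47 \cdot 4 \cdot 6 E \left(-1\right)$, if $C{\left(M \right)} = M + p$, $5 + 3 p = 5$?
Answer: $-4504$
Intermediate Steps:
$p = 0$ ($p = - \frac{5}{3} + \frac{1}{3} \cdot 5 = - \frac{5}{3} + \frac{5}{3} = 0$)
$C{\left(M \right)} = M$ ($C{\left(M \right)} = M + 0 = M$)
$C{\left(8 \right)} - 47 \cdot 4 \cdot 6 E \left(-1\right) = 8 - 47 \cdot 4 \cdot 6 \left(-4\right) \left(-1\right) = 8 - 47 \cdot 24 \left(-4\right) \left(-1\right) = 8 - 47 \left(\left(-96\right) \left(-1\right)\right) = 8 - 4512 = -4504$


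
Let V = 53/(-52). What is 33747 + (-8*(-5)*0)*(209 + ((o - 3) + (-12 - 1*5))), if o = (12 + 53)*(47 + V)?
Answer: 33747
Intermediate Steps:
V = -53/52 (V = 53*(-1/52) = -53/52 ≈ -1.0192)
o = 11955/4 (o = (12 + 53)*(47 - 53/52) = 65*(2391/52) = 11955/4 ≈ 2988.8)
33747 + (-8*(-5)*0)*(209 + ((o - 3) + (-12 - 1*5))) = 33747 + (-8*(-5)*0)*(209 + ((11955/4 - 3) + (-12 - 1*5))) = 33747 + (40*0)*(209 + (11943/4 + (-12 - 5))) = 33747 + 0*(209 + (11943/4 - 17)) = 33747 + 0*(209 + 11875/4) = 33747 + 0*(12711/4) = 33747 + 0 = 33747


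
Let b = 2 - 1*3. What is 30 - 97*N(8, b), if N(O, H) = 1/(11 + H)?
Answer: 203/10 ≈ 20.300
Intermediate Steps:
b = -1 (b = 2 - 3 = -1)
30 - 97*N(8, b) = 30 - 97/(11 - 1) = 30 - 97/10 = 203/10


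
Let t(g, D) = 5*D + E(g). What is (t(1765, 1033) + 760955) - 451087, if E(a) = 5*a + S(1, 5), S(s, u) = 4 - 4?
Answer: 323858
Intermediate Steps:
S(s, u) = 0
E(a) = 5*a (E(a) = 5*a + 0 = 5*a)
t(g, D) = 5*D + 5*g
(t(1765, 1033) + 760955) - 451087 = ((5*1033 + 5*1765) + 760955) - 451087 = ((5165 + 8825) + 760955) - 451087 = (13990 + 760955) - 451087 = 774945 - 451087 = 323858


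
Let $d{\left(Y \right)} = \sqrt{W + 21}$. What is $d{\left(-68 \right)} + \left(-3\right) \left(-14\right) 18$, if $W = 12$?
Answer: $756 + \sqrt{33} \approx 761.74$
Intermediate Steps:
$d{\left(Y \right)} = \sqrt{33}$ ($d{\left(Y \right)} = \sqrt{12 + 21} = \sqrt{33}$)
$d{\left(-68 \right)} + \left(-3\right) \left(-14\right) 18 = \sqrt{33} + \left(-3\right) \left(-14\right) 18 = \sqrt{33} + 42 \cdot 18 = \sqrt{33} + 756 = 756 + \sqrt{33}$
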